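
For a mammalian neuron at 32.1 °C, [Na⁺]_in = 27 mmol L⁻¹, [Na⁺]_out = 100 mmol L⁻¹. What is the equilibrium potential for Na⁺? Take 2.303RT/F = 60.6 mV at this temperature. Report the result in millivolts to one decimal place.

E = (60.6/z) · log₁₀([Na⁺]_out/[Na⁺]_in) with z = +1.
= (60.6/1) · log₁₀(100/27) = 60.60 · log₁₀(3.704)
= 60.60 · (0.5686) = 34.46 mV

34.5 mV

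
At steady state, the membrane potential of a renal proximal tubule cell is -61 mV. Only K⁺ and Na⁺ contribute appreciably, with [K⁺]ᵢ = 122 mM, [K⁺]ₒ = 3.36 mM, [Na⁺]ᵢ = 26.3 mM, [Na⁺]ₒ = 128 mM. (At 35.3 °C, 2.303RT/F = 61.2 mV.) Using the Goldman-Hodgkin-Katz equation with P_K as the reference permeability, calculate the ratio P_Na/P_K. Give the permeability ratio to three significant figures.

Let α = P_Na/P_K. GHK: Vm = 61.2·log₁₀[(Kₒ + α·Naₒ)/(Kᵢ + α·Naᵢ)].
10^(Vm/61.2) = 10^(-61.0/61.2) = 0.10076
So 0.10076·(Kᵢ + α·Naᵢ) = Kₒ + α·Naₒ → α = (0.10076·122.0 − 3.36) / (128.0 − 0.10076·26.3)
α = (12.29 − 3.36) / (128.0 − 2.65) = 8.932/125.4 = 0.07126

0.0713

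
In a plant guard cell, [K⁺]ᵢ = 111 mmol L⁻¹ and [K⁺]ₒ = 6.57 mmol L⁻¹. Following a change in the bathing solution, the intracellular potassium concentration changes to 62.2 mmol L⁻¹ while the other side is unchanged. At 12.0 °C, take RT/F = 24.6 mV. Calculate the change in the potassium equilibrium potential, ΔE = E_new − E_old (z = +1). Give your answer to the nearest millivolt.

E_old = (24.6/1)·ln(6.57/111) = -69.54 mV
E_new = (24.6/1)·ln(6.57/62.2) = -55.30 mV
ΔE = -55.30 − (-69.54) = 14.25 mV

14 mV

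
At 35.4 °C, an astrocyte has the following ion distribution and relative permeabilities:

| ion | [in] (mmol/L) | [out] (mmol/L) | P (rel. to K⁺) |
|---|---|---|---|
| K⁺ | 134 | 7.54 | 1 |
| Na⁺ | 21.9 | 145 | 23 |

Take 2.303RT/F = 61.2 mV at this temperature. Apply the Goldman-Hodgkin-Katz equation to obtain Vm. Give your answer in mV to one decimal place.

44.0 mV

Vm = 61.2 · log₁₀[(Σ P·[cation]ₒ + Σ P·[anion]ᵢ) / (Σ P·[cation]ᵢ + Σ P·[anion]ₒ)]
Numerator = 1×7.54 + 23×145 = 3343
Denominator = 1×134 + 23×21.9 = 637.7
Vm = 61.2 · log₁₀(5.2416) = 61.2 × (0.7195) = 44.03 mV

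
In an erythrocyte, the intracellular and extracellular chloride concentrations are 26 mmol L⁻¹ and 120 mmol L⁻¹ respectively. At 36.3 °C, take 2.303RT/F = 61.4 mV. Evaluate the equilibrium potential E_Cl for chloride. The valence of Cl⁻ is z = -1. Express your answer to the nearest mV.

-41 mV

E = (61.4/z) · log₁₀([Cl⁻]_out/[Cl⁻]_in) with z = -1.
For an anion, dividing by z = -1 reverses the sign.
= (61.4/-1) · log₁₀(120/26) = -61.40 · log₁₀(4.615)
= -61.40 · (0.6642) = -40.78 mV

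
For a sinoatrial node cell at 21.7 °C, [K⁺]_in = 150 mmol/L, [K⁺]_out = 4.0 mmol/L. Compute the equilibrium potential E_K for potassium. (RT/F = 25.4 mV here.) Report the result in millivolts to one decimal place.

-92.1 mV

E = (25.4/z) · ln([K⁺]_out/[K⁺]_in) with z = +1.
= (25.4/1) · ln(4.0/150) = 25.40 · ln(0.02667)
= 25.40 · (-3.6243) = -92.06 mV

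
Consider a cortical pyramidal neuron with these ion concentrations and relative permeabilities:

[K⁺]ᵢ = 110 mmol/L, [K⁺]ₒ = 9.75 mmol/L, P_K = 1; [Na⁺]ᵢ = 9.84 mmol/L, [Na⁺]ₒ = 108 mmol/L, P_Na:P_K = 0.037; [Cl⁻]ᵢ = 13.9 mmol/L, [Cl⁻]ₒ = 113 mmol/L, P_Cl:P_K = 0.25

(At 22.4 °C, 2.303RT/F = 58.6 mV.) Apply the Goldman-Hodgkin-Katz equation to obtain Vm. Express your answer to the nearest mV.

-53 mV

Vm = 58.6 · log₁₀[(Σ P·[cation]ₒ + Σ P·[anion]ᵢ) / (Σ P·[cation]ᵢ + Σ P·[anion]ₒ)]
Numerator = 1×9.75 + 0.037×108 + 0.25×13.9 = 17.22
Denominator = 1×110 + 0.037×9.84 + 0.25×113 = 138.6
Vm = 58.6 · log₁₀(0.12424) = 58.6 × (-0.9057) = -53.08 mV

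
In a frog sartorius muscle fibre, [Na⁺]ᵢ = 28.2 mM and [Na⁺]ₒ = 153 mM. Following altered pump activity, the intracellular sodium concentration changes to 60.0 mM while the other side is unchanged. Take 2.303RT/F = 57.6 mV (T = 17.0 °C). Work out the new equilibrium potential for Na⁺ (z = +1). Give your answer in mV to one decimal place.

After the shift: [Na⁺]_out = 153, [Na⁺]_in = 60.0 mM.
E_new = (57.6/1)·log₁₀(153/60.0) = 57.60 · (0.4065) = 23.42 mV

23.4 mV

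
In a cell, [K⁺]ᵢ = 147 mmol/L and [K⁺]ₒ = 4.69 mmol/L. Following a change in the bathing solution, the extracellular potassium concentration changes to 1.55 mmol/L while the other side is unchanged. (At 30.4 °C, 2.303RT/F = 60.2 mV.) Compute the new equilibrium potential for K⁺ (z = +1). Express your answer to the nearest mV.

After the shift: [K⁺]_out = 1.55, [K⁺]_in = 147 mmol/L.
E_new = (60.2/1)·log₁₀(1.55/147) = 60.20 · (-1.9770) = -119.01 mV

-119 mV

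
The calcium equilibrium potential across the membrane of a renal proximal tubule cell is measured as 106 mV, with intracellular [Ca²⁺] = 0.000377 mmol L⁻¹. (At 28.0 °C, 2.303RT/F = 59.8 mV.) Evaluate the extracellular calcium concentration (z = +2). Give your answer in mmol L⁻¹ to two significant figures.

Nernst: E = (59.8/2) · log₁₀([out]/[in]), so log₁₀([out]/[in]) = 106.0 × 2 / 59.8 = 3.5452.
[out]/[in] = 10^(3.5452) = 3509.
[out] = 3509 × 0.000377 = 1.323 mmol L⁻¹.

1.3 mmol L⁻¹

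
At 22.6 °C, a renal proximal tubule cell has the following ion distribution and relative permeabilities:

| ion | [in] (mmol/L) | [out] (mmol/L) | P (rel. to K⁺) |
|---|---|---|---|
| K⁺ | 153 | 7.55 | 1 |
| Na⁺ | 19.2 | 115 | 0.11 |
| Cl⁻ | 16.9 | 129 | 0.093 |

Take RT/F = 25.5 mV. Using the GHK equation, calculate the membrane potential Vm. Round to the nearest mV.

-52 mV

Vm = 25.5 · ln[(Σ P·[cation]ₒ + Σ P·[anion]ᵢ) / (Σ P·[cation]ᵢ + Σ P·[anion]ₒ)]
Numerator = 1×7.55 + 0.11×115 + 0.093×16.9 = 21.77
Denominator = 1×153 + 0.11×19.2 + 0.093×129 = 167.1
Vm = 25.5 · ln(0.13028) = 25.5 × (-2.0380) = -51.97 mV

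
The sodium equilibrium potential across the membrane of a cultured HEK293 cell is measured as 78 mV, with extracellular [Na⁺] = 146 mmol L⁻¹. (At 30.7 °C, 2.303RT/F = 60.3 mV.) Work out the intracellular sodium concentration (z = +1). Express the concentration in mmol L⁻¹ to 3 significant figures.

7.43 mmol L⁻¹

Nernst: E = (60.3/1) · log₁₀([out]/[in]), so log₁₀([out]/[in]) = 78.0 × 1 / 60.3 = 1.2935.
[out]/[in] = 10^(1.2935) = 19.66.
[in] = 146 / 19.66 = 7.427 mmol L⁻¹.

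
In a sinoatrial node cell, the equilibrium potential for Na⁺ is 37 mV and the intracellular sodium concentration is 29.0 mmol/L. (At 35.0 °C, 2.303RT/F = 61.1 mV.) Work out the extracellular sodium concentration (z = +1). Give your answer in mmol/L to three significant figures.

117 mmol/L

Nernst: E = (61.1/1) · log₁₀([out]/[in]), so log₁₀([out]/[in]) = 37.0 × 1 / 61.1 = 0.6056.
[out]/[in] = 10^(0.6056) = 4.032.
[out] = 4.032 × 29.0 = 116.9 mmol/L.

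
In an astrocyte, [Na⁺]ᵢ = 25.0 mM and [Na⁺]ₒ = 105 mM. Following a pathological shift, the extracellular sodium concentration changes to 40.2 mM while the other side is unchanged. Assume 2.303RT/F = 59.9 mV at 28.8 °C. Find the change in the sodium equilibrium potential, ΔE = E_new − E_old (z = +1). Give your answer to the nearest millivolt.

-25 mV

E_old = (59.9/1)·log₁₀(105/25.0) = 37.33 mV
E_new = (59.9/1)·log₁₀(40.2/25.0) = 12.36 mV
ΔE = 12.36 − (37.33) = -24.98 mV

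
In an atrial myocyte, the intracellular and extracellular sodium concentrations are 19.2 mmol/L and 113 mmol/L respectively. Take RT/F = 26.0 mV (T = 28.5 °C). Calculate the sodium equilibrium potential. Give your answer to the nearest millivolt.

46 mV

E = (26.0/z) · ln([Na⁺]_out/[Na⁺]_in) with z = +1.
= (26.0/1) · ln(113/19.2) = 26.00 · ln(5.885)
= 26.00 · (1.7725) = 46.08 mV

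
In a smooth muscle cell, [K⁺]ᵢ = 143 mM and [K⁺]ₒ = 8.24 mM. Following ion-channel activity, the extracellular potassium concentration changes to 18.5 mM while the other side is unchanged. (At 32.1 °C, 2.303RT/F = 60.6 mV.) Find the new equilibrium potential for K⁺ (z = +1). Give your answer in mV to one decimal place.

After the shift: [K⁺]_out = 18.5, [K⁺]_in = 143 mM.
E_new = (60.6/1)·log₁₀(18.5/143) = 60.60 · (-0.8882) = -53.82 mV

-53.8 mV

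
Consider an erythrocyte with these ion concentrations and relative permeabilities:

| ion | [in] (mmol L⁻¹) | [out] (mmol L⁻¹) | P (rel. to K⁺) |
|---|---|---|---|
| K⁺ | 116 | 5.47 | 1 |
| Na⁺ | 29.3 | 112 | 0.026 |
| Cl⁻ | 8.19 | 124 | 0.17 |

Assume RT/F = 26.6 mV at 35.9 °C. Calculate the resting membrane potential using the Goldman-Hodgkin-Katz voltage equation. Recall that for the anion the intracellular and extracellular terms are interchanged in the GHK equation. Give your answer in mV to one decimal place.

-70.4 mV

Vm = 26.6 · ln[(Σ P·[cation]ₒ + Σ P·[anion]ᵢ) / (Σ P·[cation]ᵢ + Σ P·[anion]ₒ)]
Numerator = 1×5.47 + 0.026×112 + 0.17×8.19 = 9.774
Denominator = 1×116 + 0.026×29.3 + 0.17×124 = 137.8
Vm = 26.6 · ln(0.07091) = 26.6 × (-2.6464) = -70.39 mV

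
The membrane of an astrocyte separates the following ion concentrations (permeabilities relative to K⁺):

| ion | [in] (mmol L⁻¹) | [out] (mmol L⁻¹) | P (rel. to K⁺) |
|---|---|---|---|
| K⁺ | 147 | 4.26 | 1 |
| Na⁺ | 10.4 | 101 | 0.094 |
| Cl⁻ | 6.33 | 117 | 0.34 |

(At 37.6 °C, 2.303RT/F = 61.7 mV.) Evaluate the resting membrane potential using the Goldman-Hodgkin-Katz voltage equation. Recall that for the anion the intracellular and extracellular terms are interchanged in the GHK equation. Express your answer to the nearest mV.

-66 mV

Vm = 61.7 · log₁₀[(Σ P·[cation]ₒ + Σ P·[anion]ᵢ) / (Σ P·[cation]ᵢ + Σ P·[anion]ₒ)]
Numerator = 1×4.26 + 0.094×101 + 0.34×6.33 = 15.91
Denominator = 1×147 + 0.094×10.4 + 0.34×117 = 187.8
Vm = 61.7 · log₁₀(0.084717) = 61.7 × (-1.0720) = -66.14 mV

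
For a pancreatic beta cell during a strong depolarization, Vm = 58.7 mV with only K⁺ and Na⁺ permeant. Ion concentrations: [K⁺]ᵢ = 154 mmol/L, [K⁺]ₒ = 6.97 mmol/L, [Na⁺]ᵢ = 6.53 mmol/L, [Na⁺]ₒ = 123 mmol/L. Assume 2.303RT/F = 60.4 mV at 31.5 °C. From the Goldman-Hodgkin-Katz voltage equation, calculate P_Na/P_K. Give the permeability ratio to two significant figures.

23

Let α = P_Na/P_K. GHK: Vm = 60.4·log₁₀[(Kₒ + α·Naₒ)/(Kᵢ + α·Naᵢ)].
10^(Vm/60.4) = 10^(58.7/60.4) = 9.3725
So 9.3725·(Kᵢ + α·Naᵢ) = Kₒ + α·Naₒ → α = (9.3725·154.0 − 6.97) / (123.0 − 9.3725·6.53)
α = (1443 − 6.97) / (123.0 − 61.2) = 1436/61.8 = 23.24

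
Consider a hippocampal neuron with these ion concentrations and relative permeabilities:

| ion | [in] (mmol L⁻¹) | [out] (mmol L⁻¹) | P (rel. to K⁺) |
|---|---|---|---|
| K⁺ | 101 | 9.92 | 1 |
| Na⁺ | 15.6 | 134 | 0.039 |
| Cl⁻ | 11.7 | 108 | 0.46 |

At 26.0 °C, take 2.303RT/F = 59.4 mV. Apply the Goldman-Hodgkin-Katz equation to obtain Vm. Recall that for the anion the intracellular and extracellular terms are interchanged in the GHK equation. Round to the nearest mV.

Vm = 59.4 · log₁₀[(Σ P·[cation]ₒ + Σ P·[anion]ᵢ) / (Σ P·[cation]ᵢ + Σ P·[anion]ₒ)]
Numerator = 1×9.92 + 0.039×134 + 0.46×11.7 = 20.53
Denominator = 1×101 + 0.039×15.6 + 0.46×108 = 151.3
Vm = 59.4 · log₁₀(0.13569) = 59.4 × (-0.8675) = -51.53 mV

-52 mV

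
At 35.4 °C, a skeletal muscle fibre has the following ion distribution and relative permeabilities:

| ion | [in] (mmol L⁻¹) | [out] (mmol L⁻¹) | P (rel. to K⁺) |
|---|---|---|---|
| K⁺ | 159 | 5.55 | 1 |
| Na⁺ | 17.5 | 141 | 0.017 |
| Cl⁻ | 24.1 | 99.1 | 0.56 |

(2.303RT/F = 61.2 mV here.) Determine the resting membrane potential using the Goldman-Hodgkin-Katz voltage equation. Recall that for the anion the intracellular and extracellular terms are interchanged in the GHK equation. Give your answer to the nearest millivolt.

-61 mV

Vm = 61.2 · log₁₀[(Σ P·[cation]ₒ + Σ P·[anion]ᵢ) / (Σ P·[cation]ᵢ + Σ P·[anion]ₒ)]
Numerator = 1×5.55 + 0.017×141 + 0.56×24.1 = 21.44
Denominator = 1×159 + 0.017×17.5 + 0.56×99.1 = 214.8
Vm = 61.2 · log₁₀(0.099831) = 61.2 × (-1.0007) = -61.25 mV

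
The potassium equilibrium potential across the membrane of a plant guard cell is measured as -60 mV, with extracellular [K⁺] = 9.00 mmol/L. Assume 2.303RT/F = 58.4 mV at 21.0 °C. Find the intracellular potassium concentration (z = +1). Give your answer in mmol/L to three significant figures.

95.9 mmol/L

Nernst: E = (58.4/1) · log₁₀([out]/[in]), so log₁₀([out]/[in]) = -60.0 × 1 / 58.4 = -1.0274.
[out]/[in] = 10^(-1.0274) = 0.09389.
[in] = 9.00 / 0.09389 = 95.86 mmol/L.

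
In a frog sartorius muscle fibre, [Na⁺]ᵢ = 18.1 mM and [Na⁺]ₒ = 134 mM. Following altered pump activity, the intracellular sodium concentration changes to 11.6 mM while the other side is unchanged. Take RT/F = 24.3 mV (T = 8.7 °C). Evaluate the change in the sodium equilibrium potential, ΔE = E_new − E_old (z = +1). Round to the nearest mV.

11 mV

E_old = (24.3/1)·ln(134/18.1) = 48.65 mV
E_new = (24.3/1)·ln(134/11.6) = 59.46 mV
ΔE = 59.46 − (48.65) = 10.81 mV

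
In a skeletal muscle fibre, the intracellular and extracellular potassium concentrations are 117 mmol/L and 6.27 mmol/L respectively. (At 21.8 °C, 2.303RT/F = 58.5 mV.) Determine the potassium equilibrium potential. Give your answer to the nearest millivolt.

-74 mV

E = (58.5/z) · log₁₀([K⁺]_out/[K⁺]_in) with z = +1.
= (58.5/1) · log₁₀(6.27/117) = 58.50 · log₁₀(0.05359)
= 58.50 · (-1.2709) = -74.35 mV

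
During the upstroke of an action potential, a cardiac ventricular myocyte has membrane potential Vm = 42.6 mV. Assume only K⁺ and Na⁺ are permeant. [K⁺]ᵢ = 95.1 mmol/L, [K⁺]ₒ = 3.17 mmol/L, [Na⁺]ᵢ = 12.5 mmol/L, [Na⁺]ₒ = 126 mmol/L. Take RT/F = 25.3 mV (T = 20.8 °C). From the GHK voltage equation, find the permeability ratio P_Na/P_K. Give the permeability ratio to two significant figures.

8.7

Let α = P_Na/P_K. GHK: Vm = 25.3·ln[(Kₒ + α·Naₒ)/(Kᵢ + α·Naᵢ)].
e^(Vm/25.3) = e^(42.6/25.3) = 5.386
So 5.386·(Kᵢ + α·Naᵢ) = Kₒ + α·Naₒ → α = (5.386·95.1 − 3.17) / (126.0 − 5.386·12.5)
α = (512.2 − 3.17) / (126.0 − 67.32) = 509/58.68 = 8.675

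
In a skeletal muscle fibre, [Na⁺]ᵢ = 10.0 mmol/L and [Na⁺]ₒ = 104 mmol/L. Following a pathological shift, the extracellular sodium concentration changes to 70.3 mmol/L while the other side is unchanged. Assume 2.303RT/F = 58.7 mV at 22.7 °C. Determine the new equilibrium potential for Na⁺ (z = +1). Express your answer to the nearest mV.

50 mV

After the shift: [Na⁺]_out = 70.3, [Na⁺]_in = 10.0 mmol/L.
E_new = (58.7/1)·log₁₀(70.3/10.0) = 58.70 · (0.8470) = 49.72 mV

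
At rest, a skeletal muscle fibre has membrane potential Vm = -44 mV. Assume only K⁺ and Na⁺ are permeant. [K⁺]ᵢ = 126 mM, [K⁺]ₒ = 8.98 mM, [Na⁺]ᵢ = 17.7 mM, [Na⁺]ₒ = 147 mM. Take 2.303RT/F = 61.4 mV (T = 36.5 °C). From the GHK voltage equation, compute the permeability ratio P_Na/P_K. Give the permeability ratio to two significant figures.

Let α = P_Na/P_K. GHK: Vm = 61.4·log₁₀[(Kₒ + α·Naₒ)/(Kᵢ + α·Naᵢ)].
10^(Vm/61.4) = 10^(-44.0/61.4) = 0.19204
So 0.19204·(Kᵢ + α·Naᵢ) = Kₒ + α·Naₒ → α = (0.19204·126.0 − 8.98) / (147.0 − 0.19204·17.7)
α = (24.2 − 8.98) / (147.0 − 3.399) = 15.22/143.6 = 0.106

0.11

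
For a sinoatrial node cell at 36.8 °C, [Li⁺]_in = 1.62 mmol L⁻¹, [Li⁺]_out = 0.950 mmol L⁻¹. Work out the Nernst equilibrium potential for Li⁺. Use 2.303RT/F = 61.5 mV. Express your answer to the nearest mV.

E = (61.5/z) · log₁₀([Li⁺]_out/[Li⁺]_in) with z = +1.
= (61.5/1) · log₁₀(0.950/1.62) = 61.50 · log₁₀(0.5864)
= 61.50 · (-0.2318) = -14.26 mV

-14 mV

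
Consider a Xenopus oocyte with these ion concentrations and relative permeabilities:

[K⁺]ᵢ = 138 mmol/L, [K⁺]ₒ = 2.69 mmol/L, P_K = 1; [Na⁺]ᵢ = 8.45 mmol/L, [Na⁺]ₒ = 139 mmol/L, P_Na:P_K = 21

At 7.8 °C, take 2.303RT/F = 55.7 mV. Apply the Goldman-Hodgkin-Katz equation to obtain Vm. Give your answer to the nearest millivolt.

Vm = 55.7 · log₁₀[(Σ P·[cation]ₒ + Σ P·[anion]ᵢ) / (Σ P·[cation]ᵢ + Σ P·[anion]ₒ)]
Numerator = 1×2.69 + 21×139 = 2922
Denominator = 1×138 + 21×8.45 = 315.4
Vm = 55.7 · log₁₀(9.262) = 55.7 × (0.9667) = 53.85 mV

54 mV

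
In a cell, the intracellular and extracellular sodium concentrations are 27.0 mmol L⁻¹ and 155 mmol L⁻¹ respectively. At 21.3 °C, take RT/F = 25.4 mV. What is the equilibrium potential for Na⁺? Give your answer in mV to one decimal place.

44.4 mV

E = (25.4/z) · ln([Na⁺]_out/[Na⁺]_in) with z = +1.
= (25.4/1) · ln(155/27.0) = 25.40 · ln(5.741)
= 25.40 · (1.7476) = 44.39 mV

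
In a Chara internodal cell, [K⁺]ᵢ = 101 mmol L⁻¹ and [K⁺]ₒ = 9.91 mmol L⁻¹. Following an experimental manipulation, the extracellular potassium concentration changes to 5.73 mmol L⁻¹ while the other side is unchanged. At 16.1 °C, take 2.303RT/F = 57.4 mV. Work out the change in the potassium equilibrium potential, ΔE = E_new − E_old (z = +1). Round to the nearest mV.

-14 mV

E_old = (57.4/1)·log₁₀(9.91/101) = -57.87 mV
E_new = (57.4/1)·log₁₀(5.73/101) = -71.53 mV
ΔE = -71.53 − (-57.87) = -13.66 mV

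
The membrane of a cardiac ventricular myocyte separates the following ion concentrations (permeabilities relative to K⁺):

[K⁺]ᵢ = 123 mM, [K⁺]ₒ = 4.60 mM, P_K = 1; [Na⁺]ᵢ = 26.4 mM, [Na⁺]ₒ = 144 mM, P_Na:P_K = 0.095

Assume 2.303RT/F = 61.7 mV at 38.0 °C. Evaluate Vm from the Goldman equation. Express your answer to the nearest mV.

Vm = 61.7 · log₁₀[(Σ P·[cation]ₒ + Σ P·[anion]ᵢ) / (Σ P·[cation]ᵢ + Σ P·[anion]ₒ)]
Numerator = 1×4.60 + 0.095×144 = 18.28
Denominator = 1×123 + 0.095×26.4 = 125.5
Vm = 61.7 · log₁₀(0.14565) = 61.7 × (-0.8367) = -51.62 mV

-52 mV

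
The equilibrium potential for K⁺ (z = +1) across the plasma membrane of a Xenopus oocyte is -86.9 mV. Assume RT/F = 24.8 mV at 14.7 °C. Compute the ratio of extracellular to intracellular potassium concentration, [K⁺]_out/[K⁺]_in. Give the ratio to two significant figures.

0.030

ln([out]/[in]) = E·z/(24.8) = -86.9 × 1 / 24.8 = -3.5040
[out]/[in] = e^(-3.5040) = 0.03008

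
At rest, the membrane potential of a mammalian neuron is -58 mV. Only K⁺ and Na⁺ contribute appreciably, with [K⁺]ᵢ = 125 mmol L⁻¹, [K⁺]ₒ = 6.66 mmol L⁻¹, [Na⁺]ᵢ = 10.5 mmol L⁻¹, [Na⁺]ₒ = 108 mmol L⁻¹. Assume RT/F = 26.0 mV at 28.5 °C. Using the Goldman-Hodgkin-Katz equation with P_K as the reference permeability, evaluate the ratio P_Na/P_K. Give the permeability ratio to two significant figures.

0.063

Let α = P_Na/P_K. GHK: Vm = 26.0·ln[(Kₒ + α·Naₒ)/(Kᵢ + α·Naᵢ)].
e^(Vm/26.0) = e^(-58.0/26.0) = 0.10745
So 0.10745·(Kᵢ + α·Naᵢ) = Kₒ + α·Naₒ → α = (0.10745·125.0 − 6.66) / (108.0 − 0.10745·10.5)
α = (13.43 − 6.66) / (108.0 − 1.128) = 6.771/106.9 = 0.06335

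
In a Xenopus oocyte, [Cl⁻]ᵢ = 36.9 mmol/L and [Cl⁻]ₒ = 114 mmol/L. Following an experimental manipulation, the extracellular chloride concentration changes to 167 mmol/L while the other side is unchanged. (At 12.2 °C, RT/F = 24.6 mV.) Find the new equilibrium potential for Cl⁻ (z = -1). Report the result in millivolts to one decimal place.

After the shift: [Cl⁻]_out = 167, [Cl⁻]_in = 36.9 mmol/L.
E_new = (24.6/-1)·ln(167/36.9) = -24.60 · (1.5098) = -37.14 mV

-37.1 mV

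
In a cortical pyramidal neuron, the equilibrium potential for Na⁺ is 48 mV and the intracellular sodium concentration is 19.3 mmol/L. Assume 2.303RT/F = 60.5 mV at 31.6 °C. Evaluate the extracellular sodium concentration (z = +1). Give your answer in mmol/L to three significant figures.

Nernst: E = (60.5/1) · log₁₀([out]/[in]), so log₁₀([out]/[in]) = 48.0 × 1 / 60.5 = 0.7934.
[out]/[in] = 10^(0.7934) = 6.214.
[out] = 6.214 × 19.3 = 119.9 mmol/L.

120 mmol/L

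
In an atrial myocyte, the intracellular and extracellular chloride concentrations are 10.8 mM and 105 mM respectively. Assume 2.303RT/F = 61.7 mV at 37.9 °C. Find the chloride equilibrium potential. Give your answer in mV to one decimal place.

-60.9 mV

E = (61.7/z) · log₁₀([Cl⁻]_out/[Cl⁻]_in) with z = -1.
For an anion, dividing by z = -1 reverses the sign.
= (61.7/-1) · log₁₀(105/10.8) = -61.70 · log₁₀(9.722)
= -61.70 · (0.9878) = -60.95 mV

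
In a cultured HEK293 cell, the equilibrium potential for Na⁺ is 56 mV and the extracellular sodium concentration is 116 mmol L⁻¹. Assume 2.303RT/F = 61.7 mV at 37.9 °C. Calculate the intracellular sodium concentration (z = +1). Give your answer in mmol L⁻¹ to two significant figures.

14 mmol L⁻¹

Nernst: E = (61.7/1) · log₁₀([out]/[in]), so log₁₀([out]/[in]) = 56.0 × 1 / 61.7 = 0.9076.
[out]/[in] = 10^(0.9076) = 8.084.
[in] = 116 / 8.084 = 14.35 mmol L⁻¹.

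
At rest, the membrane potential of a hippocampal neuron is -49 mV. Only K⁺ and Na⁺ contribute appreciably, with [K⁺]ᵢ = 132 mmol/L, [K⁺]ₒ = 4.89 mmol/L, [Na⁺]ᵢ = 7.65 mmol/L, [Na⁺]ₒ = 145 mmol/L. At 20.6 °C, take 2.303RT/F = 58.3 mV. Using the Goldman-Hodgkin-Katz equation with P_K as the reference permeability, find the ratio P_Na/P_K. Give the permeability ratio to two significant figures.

Let α = P_Na/P_K. GHK: Vm = 58.3·log₁₀[(Kₒ + α·Naₒ)/(Kᵢ + α·Naᵢ)].
10^(Vm/58.3) = 10^(-49.0/58.3) = 0.14438
So 0.14438·(Kᵢ + α·Naᵢ) = Kₒ + α·Naₒ → α = (0.14438·132.0 − 4.89) / (145.0 − 0.14438·7.65)
α = (19.06 − 4.89) / (145.0 − 1.105) = 14.17/143.9 = 0.09847

0.098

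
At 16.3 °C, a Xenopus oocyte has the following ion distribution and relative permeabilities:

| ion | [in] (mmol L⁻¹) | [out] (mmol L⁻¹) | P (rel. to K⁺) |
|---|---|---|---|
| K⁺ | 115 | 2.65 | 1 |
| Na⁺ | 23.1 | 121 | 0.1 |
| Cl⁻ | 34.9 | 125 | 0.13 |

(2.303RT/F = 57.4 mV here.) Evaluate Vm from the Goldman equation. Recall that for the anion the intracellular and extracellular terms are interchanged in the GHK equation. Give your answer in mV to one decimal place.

-48.2 mV

Vm = 57.4 · log₁₀[(Σ P·[cation]ₒ + Σ P·[anion]ᵢ) / (Σ P·[cation]ᵢ + Σ P·[anion]ₒ)]
Numerator = 1×2.65 + 0.1×121 + 0.13×34.9 = 19.29
Denominator = 1×115 + 0.1×23.1 + 0.13×125 = 133.6
Vm = 57.4 · log₁₀(0.14441) = 57.4 × (-0.8404) = -48.24 mV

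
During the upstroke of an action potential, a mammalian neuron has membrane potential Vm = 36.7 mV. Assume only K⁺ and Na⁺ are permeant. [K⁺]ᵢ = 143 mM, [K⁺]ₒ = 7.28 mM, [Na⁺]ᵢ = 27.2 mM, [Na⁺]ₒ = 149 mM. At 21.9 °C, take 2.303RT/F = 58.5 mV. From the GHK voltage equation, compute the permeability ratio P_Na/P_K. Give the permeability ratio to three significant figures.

Let α = P_Na/P_K. GHK: Vm = 58.5·log₁₀[(Kₒ + α·Naₒ)/(Kᵢ + α·Naᵢ)].
10^(Vm/58.5) = 10^(36.7/58.5) = 4.2398
So 4.2398·(Kᵢ + α·Naᵢ) = Kₒ + α·Naₒ → α = (4.2398·143.0 − 7.28) / (149.0 − 4.2398·27.2)
α = (606.3 − 7.28) / (149.0 − 115.3) = 599/33.68 = 17.79

17.8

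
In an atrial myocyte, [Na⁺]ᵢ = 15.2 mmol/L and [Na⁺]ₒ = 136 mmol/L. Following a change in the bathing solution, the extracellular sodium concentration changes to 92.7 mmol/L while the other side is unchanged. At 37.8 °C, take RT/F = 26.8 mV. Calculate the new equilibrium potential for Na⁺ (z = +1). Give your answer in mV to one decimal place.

48.5 mV

After the shift: [Na⁺]_out = 92.7, [Na⁺]_in = 15.2 mmol/L.
E_new = (26.8/1)·ln(92.7/15.2) = 26.80 · (1.8081) = 48.46 mV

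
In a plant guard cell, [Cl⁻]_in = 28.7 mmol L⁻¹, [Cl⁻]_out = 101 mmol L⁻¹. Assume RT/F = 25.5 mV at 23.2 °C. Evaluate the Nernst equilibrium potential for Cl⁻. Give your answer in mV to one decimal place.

E = (25.5/z) · ln([Cl⁻]_out/[Cl⁻]_in) with z = -1.
For an anion, dividing by z = -1 reverses the sign.
= (25.5/-1) · ln(101/28.7) = -25.50 · ln(3.519)
= -25.50 · (1.2582) = -32.08 mV

-32.1 mV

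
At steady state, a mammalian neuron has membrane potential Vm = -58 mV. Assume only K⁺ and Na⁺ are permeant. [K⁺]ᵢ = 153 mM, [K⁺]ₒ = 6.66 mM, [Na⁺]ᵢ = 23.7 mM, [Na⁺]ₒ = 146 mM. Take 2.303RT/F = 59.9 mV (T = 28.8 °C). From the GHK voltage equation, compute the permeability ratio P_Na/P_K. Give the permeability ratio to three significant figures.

0.0683

Let α = P_Na/P_K. GHK: Vm = 59.9·log₁₀[(Kₒ + α·Naₒ)/(Kᵢ + α·Naᵢ)].
10^(Vm/59.9) = 10^(-58.0/59.9) = 0.10758
So 0.10758·(Kᵢ + α·Naᵢ) = Kₒ + α·Naₒ → α = (0.10758·153.0 − 6.66) / (146.0 − 0.10758·23.7)
α = (16.46 − 6.66) / (146.0 − 2.55) = 9.799/143.5 = 0.06831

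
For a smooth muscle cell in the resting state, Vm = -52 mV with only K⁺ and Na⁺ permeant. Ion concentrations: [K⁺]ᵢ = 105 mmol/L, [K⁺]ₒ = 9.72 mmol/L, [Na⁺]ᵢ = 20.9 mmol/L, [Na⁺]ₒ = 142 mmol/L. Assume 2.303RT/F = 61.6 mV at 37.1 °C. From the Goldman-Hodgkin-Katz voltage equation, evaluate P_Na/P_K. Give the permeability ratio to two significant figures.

Let α = P_Na/P_K. GHK: Vm = 61.6·log₁₀[(Kₒ + α·Naₒ)/(Kᵢ + α·Naᵢ)].
10^(Vm/61.6) = 10^(-52.0/61.6) = 0.14317
So 0.14317·(Kᵢ + α·Naᵢ) = Kₒ + α·Naₒ → α = (0.14317·105.0 − 9.72) / (142.0 − 0.14317·20.9)
α = (15.03 − 9.72) / (142.0 − 2.992) = 5.313/139 = 0.03822

0.038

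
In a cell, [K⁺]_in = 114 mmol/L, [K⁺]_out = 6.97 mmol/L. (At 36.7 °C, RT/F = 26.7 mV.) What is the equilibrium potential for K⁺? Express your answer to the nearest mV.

E = (26.7/z) · ln([K⁺]_out/[K⁺]_in) with z = +1.
= (26.7/1) · ln(6.97/114) = 26.70 · ln(0.06114)
= 26.70 · (-2.7946) = -74.62 mV

-75 mV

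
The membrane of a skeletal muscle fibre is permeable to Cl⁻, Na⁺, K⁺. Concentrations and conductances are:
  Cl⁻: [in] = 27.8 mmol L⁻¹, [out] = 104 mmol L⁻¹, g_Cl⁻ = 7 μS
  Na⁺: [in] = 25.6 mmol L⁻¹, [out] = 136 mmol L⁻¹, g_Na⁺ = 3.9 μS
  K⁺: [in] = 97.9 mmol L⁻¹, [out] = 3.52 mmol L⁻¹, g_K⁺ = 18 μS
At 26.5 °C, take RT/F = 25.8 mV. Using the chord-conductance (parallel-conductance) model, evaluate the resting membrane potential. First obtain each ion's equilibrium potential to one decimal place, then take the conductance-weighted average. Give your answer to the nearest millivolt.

-56 mV

E_Cl⁻ = (25.8/-1)·ln(104/27.8) = -34.0 mV
E_Na⁺ = (25.8/1)·ln(136/25.6) = 43.1 mV
E_K⁺ = (25.8/1)·ln(3.52/97.9) = -85.8 mV
Vm = (Σ gᵢEᵢ)/(Σ gᵢ) = (7·-34.0 + 3.9·43.1 + 18·-85.8) / (7 + 3.9 + 18)
= -1614.31 / 28.9 = -55.86 mV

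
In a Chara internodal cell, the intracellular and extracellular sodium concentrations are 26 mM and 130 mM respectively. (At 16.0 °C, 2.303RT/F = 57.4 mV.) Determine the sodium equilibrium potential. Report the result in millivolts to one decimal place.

40.1 mV

E = (57.4/z) · log₁₀([Na⁺]_out/[Na⁺]_in) with z = +1.
= (57.4/1) · log₁₀(130/26) = 57.40 · log₁₀(5)
= 57.40 · (0.6990) = 40.12 mV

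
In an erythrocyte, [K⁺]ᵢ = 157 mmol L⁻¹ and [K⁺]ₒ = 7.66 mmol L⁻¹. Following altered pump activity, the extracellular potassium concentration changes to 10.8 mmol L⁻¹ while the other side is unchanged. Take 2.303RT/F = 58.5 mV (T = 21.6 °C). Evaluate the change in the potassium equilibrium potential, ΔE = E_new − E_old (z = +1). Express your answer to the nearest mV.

E_old = (58.5/1)·log₁₀(7.66/157) = -76.73 mV
E_new = (58.5/1)·log₁₀(10.8/157) = -68.00 mV
ΔE = -68.00 − (-76.73) = 8.73 mV

9 mV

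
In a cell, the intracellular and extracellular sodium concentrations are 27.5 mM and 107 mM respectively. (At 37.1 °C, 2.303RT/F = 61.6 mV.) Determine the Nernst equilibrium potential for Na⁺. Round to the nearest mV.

36 mV

E = (61.6/z) · log₁₀([Na⁺]_out/[Na⁺]_in) with z = +1.
= (61.6/1) · log₁₀(107/27.5) = 61.60 · log₁₀(3.891)
= 61.60 · (0.5901) = 36.35 mV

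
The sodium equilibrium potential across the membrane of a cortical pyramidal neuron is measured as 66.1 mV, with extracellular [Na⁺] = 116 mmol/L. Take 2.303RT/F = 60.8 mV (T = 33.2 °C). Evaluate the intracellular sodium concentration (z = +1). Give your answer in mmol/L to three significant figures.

Nernst: E = (60.8/1) · log₁₀([out]/[in]), so log₁₀([out]/[in]) = 66.1 × 1 / 60.8 = 1.0872.
[out]/[in] = 10^(1.0872) = 12.22.
[in] = 116 / 12.22 = 9.49 mmol/L.

9.49 mmol/L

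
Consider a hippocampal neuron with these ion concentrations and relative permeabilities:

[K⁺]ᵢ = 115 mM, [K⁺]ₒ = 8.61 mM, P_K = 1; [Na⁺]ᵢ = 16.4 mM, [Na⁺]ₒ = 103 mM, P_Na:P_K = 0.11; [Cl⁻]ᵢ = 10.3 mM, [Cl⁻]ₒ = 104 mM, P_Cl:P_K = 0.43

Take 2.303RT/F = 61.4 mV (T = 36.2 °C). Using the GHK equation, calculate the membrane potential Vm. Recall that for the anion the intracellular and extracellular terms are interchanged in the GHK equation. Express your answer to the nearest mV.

-50 mV

Vm = 61.4 · log₁₀[(Σ P·[cation]ₒ + Σ P·[anion]ᵢ) / (Σ P·[cation]ᵢ + Σ P·[anion]ₒ)]
Numerator = 1×8.61 + 0.11×103 + 0.43×10.3 = 24.37
Denominator = 1×115 + 0.11×16.4 + 0.43×104 = 161.5
Vm = 61.4 · log₁₀(0.15087) = 61.4 × (-0.8214) = -50.43 mV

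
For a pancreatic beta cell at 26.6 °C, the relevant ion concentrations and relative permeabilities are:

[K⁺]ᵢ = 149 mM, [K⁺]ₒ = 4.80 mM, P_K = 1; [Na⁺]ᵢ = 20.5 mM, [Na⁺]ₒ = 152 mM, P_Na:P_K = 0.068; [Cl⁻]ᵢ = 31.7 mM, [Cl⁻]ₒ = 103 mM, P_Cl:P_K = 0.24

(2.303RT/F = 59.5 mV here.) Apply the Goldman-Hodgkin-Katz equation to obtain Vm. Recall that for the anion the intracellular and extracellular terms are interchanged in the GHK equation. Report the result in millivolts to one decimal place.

-52.7 mV

Vm = 59.5 · log₁₀[(Σ P·[cation]ₒ + Σ P·[anion]ᵢ) / (Σ P·[cation]ᵢ + Σ P·[anion]ₒ)]
Numerator = 1×4.80 + 0.068×152 + 0.24×31.7 = 22.74
Denominator = 1×149 + 0.068×20.5 + 0.24×103 = 175.1
Vm = 59.5 · log₁₀(0.12988) = 59.5 × (-0.8865) = -52.74 mV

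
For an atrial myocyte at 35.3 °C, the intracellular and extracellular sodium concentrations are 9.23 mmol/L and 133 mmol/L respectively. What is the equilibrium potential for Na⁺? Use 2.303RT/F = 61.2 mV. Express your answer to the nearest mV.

E = (61.2/z) · log₁₀([Na⁺]_out/[Na⁺]_in) with z = +1.
= (61.2/1) · log₁₀(133/9.23) = 61.20 · log₁₀(14.41)
= 61.20 · (1.1586) = 70.91 mV

71 mV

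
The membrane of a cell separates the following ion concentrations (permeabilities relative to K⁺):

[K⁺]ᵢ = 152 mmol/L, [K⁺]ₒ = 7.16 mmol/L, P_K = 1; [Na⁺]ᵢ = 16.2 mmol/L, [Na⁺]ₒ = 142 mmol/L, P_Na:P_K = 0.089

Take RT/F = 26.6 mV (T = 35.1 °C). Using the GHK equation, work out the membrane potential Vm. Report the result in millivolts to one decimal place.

Vm = 26.6 · ln[(Σ P·[cation]ₒ + Σ P·[anion]ᵢ) / (Σ P·[cation]ᵢ + Σ P·[anion]ₒ)]
Numerator = 1×7.16 + 0.089×142 = 19.8
Denominator = 1×152 + 0.089×16.2 = 153.4
Vm = 26.6 · ln(0.12903) = 26.6 × (-2.0477) = -54.47 mV

-54.5 mV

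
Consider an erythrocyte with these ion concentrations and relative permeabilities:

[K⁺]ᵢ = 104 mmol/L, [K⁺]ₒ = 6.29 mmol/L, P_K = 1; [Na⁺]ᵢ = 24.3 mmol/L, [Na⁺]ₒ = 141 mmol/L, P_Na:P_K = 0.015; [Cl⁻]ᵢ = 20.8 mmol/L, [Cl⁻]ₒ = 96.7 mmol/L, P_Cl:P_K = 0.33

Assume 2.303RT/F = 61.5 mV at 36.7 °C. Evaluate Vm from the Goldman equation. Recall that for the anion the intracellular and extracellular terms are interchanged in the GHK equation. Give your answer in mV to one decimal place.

-58.5 mV

Vm = 61.5 · log₁₀[(Σ P·[cation]ₒ + Σ P·[anion]ᵢ) / (Σ P·[cation]ᵢ + Σ P·[anion]ₒ)]
Numerator = 1×6.29 + 0.015×141 + 0.33×20.8 = 15.27
Denominator = 1×104 + 0.015×24.3 + 0.33×96.7 = 136.3
Vm = 61.5 · log₁₀(0.11205) = 61.5 × (-0.9506) = -58.46 mV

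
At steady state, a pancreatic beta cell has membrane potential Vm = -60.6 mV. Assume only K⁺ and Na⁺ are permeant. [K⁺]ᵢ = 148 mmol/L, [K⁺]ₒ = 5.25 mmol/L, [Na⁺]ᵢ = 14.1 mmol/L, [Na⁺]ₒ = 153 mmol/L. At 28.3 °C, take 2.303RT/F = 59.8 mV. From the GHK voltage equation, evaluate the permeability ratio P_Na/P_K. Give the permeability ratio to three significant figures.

Let α = P_Na/P_K. GHK: Vm = 59.8·log₁₀[(Kₒ + α·Naₒ)/(Kᵢ + α·Naᵢ)].
10^(Vm/59.8) = 10^(-60.6/59.8) = 0.096967
So 0.096967·(Kᵢ + α·Naᵢ) = Kₒ + α·Naₒ → α = (0.096967·148.0 − 5.25) / (153.0 − 0.096967·14.1)
α = (14.35 − 5.25) / (153.0 − 1.367) = 9.101/151.6 = 0.06002

0.0600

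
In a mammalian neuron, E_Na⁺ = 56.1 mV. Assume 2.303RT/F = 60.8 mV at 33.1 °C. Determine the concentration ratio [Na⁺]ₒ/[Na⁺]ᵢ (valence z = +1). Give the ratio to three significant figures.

log₁₀([out]/[in]) = E·z/(60.8) = 56.1 × 1 / 60.8 = 0.9227
[out]/[in] = 10^(0.9227) = 8.369

8.37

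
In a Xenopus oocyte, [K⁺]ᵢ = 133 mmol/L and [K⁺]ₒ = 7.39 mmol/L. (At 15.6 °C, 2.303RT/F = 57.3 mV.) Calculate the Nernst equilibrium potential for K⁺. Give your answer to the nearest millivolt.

E = (57.3/z) · log₁₀([K⁺]_out/[K⁺]_in) with z = +1.
= (57.3/1) · log₁₀(7.39/133) = 57.30 · log₁₀(0.05556)
= 57.30 · (-1.2552) = -71.92 mV

-72 mV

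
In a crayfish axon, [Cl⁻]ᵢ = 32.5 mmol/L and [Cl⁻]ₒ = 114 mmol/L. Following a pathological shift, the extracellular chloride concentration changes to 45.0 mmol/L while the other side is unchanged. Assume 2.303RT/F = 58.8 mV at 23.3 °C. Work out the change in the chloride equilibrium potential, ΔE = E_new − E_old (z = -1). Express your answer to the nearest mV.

E_old = (58.8/-1)·log₁₀(114/32.5) = -32.05 mV
E_new = (58.8/-1)·log₁₀(45.0/32.5) = -8.31 mV
ΔE = -8.31 − (-32.05) = 23.74 mV

24 mV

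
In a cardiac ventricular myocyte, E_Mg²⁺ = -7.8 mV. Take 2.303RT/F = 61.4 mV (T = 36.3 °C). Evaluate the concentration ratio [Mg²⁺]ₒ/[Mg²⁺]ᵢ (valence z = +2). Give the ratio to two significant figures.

0.56

log₁₀([out]/[in]) = E·z/(61.4) = -7.8 × 2 / 61.4 = -0.2541
[out]/[in] = 10^(-0.2541) = 0.5571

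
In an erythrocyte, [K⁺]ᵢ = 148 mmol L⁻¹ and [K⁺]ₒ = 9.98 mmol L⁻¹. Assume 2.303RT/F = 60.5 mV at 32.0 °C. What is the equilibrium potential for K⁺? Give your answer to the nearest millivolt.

E = (60.5/z) · log₁₀([K⁺]_out/[K⁺]_in) with z = +1.
= (60.5/1) · log₁₀(9.98/148) = 60.50 · log₁₀(0.06743)
= 60.50 · (-1.1711) = -70.85 mV

-71 mV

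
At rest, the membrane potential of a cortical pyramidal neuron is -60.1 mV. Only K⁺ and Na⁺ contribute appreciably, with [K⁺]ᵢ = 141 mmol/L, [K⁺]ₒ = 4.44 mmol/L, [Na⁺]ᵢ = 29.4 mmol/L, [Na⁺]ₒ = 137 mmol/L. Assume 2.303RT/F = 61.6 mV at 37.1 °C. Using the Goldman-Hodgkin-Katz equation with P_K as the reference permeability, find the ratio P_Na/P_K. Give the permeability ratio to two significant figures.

Let α = P_Na/P_K. GHK: Vm = 61.6·log₁₀[(Kₒ + α·Naₒ)/(Kᵢ + α·Naᵢ)].
10^(Vm/61.6) = 10^(-60.1/61.6) = 0.10577
So 0.10577·(Kᵢ + α·Naᵢ) = Kₒ + α·Naₒ → α = (0.10577·141.0 − 4.44) / (137.0 − 0.10577·29.4)
α = (14.91 − 4.44) / (137.0 − 3.11) = 10.47/133.9 = 0.07822

0.078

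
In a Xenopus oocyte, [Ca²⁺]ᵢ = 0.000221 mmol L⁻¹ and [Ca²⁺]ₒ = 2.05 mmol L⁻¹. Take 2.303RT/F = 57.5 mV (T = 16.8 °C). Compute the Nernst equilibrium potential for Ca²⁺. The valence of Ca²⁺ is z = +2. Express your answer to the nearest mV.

E = (57.5/z) · log₁₀([Ca²⁺]_out/[Ca²⁺]_in) with z = +2.
= (57.5/2) · log₁₀(2.05/0.000221) = 28.75 · log₁₀(9276)
= 28.75 · (3.9674) = 114.06 mV

114 mV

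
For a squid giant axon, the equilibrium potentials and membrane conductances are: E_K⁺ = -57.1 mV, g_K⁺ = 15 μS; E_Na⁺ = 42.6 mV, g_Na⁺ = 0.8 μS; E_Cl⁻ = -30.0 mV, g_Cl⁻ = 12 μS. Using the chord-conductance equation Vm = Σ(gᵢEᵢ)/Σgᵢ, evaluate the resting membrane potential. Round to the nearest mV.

-43 mV

Σ gᵢEᵢ = 15·(-57.1) + 0.8·(42.6) + 12·(-30.0) = -1182.42
Σ gᵢ = 15 + 0.8 + 12 = 27.8
Vm = -1182.42 / 27.8 = -42.53 mV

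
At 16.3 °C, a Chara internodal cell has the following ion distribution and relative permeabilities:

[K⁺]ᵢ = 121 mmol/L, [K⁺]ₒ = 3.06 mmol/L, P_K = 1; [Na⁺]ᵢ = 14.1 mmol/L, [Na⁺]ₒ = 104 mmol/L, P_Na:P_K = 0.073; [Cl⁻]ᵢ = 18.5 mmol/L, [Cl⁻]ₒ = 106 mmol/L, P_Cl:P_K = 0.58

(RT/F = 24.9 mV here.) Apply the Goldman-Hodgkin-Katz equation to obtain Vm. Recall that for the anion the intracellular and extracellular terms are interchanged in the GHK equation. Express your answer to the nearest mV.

-54 mV

Vm = 24.9 · ln[(Σ P·[cation]ₒ + Σ P·[anion]ᵢ) / (Σ P·[cation]ᵢ + Σ P·[anion]ₒ)]
Numerator = 1×3.06 + 0.073×104 + 0.58×18.5 = 21.38
Denominator = 1×121 + 0.073×14.1 + 0.58×106 = 183.5
Vm = 24.9 · ln(0.11652) = 24.9 × (-2.1497) = -53.53 mV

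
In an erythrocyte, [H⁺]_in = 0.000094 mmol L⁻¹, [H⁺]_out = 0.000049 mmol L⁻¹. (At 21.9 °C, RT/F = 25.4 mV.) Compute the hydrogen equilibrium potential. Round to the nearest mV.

E = (25.4/z) · ln([H⁺]_out/[H⁺]_in) with z = +1.
= (25.4/1) · ln(0.000049/0.000094) = 25.40 · ln(0.5213)
= 25.40 · (-0.6515) = -16.55 mV

-17 mV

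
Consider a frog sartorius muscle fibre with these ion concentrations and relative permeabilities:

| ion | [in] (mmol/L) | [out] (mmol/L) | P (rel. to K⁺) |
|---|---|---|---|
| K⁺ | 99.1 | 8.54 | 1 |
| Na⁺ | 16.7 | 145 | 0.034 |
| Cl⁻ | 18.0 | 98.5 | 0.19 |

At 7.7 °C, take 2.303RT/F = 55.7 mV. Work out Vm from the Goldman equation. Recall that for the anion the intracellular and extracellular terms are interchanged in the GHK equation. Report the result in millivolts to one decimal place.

-47.1 mV

Vm = 55.7 · log₁₀[(Σ P·[cation]ₒ + Σ P·[anion]ᵢ) / (Σ P·[cation]ᵢ + Σ P·[anion]ₒ)]
Numerator = 1×8.54 + 0.034×145 + 0.19×18.0 = 16.89
Denominator = 1×99.1 + 0.034×16.7 + 0.19×98.5 = 118.4
Vm = 55.7 · log₁₀(0.14267) = 55.7 × (-0.8457) = -47.10 mV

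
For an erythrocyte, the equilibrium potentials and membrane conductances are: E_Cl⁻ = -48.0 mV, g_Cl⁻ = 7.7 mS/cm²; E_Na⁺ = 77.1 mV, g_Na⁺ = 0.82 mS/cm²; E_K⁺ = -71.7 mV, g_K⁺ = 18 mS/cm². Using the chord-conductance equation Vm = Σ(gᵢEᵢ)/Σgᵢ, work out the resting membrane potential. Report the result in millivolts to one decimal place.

-60.2 mV

Σ gᵢEᵢ = 7.7·(-48.0) + 0.82·(77.1) + 18·(-71.7) = -1596.98
Σ gᵢ = 7.7 + 0.82 + 18 = 26.52
Vm = -1596.98 / 26.52 = -60.22 mV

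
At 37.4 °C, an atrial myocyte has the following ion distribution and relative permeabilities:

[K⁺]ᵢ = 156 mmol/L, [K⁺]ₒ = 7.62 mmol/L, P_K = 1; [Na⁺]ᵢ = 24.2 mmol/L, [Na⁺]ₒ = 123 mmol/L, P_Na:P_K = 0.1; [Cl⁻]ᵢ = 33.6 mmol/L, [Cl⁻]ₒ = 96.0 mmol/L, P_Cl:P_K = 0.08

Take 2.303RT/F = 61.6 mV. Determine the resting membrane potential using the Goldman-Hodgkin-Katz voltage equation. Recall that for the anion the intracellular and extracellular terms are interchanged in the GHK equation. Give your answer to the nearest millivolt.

Vm = 61.6 · log₁₀[(Σ P·[cation]ₒ + Σ P·[anion]ᵢ) / (Σ P·[cation]ᵢ + Σ P·[anion]ₒ)]
Numerator = 1×7.62 + 0.1×123 + 0.08×33.6 = 22.61
Denominator = 1×156 + 0.1×24.2 + 0.08×96.0 = 166.1
Vm = 61.6 · log₁₀(0.13611) = 61.6 × (-0.8661) = -53.35 mV

-53 mV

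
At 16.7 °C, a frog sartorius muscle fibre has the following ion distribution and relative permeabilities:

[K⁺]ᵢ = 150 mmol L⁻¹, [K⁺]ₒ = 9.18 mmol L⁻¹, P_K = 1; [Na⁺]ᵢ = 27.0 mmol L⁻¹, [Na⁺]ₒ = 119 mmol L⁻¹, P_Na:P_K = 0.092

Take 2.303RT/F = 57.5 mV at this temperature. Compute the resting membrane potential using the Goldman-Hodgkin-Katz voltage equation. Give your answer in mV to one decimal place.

-50.6 mV

Vm = 57.5 · log₁₀[(Σ P·[cation]ₒ + Σ P·[anion]ᵢ) / (Σ P·[cation]ᵢ + Σ P·[anion]ₒ)]
Numerator = 1×9.18 + 0.092×119 = 20.13
Denominator = 1×150 + 0.092×27.0 = 152.5
Vm = 57.5 · log₁₀(0.132) = 57.5 × (-0.8794) = -50.57 mV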